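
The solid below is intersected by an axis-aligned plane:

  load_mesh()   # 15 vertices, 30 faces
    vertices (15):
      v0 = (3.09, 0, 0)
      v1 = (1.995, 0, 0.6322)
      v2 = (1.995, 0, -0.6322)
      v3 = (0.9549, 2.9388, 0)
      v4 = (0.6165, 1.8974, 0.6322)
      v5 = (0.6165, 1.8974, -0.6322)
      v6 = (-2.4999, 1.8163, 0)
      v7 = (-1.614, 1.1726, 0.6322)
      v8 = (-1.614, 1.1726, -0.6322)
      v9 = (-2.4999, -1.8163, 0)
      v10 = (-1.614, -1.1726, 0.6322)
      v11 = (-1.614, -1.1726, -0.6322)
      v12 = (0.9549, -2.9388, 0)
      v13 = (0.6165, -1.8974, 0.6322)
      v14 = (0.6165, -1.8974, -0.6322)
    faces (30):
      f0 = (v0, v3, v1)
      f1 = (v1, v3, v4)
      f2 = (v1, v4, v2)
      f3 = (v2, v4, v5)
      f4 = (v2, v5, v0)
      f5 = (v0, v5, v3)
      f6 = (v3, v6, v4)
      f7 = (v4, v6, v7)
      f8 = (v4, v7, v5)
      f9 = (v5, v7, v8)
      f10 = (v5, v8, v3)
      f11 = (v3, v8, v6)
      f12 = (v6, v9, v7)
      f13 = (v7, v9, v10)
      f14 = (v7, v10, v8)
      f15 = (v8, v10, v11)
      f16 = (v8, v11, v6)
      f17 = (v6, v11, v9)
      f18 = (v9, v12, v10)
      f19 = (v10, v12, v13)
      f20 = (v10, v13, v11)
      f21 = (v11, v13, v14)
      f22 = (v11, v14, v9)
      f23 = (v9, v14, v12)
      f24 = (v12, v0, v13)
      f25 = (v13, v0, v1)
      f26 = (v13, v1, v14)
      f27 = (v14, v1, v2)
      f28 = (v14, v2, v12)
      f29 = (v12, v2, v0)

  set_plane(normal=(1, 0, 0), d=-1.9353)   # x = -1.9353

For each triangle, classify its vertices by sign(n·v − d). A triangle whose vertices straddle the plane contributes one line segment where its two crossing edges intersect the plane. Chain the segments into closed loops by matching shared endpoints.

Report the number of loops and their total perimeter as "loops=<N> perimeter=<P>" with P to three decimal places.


Straddling triangles (10 of 30):
  (v3,v6,v4) [+-+] → (-1.9353, 1.99974, 0)–(-1.9353, 1.83099, 0.114536)  len=0.2039
  (v4,v6,v7) [+-+] → (-1.9353, 1.83099, 0.114536)–(-1.9353, 1.40606, 0.402912)  len=0.5135
  (v3,v8,v6) [++-] → (-1.9353, 1.40606, -0.402912)–(-1.9353, 1.99974, 0)  len=0.7175
  (v6,v9,v7) [--+] → (-1.9353, 0.0885797, 0.402912)–(-1.9353, 1.40606, 0.402912)  len=1.3175
  (v7,v9,v10) [+-+] → (-1.9353, 0.0885797, 0.402912)–(-1.9353, -1.40606, 0.402912)  len=1.4946
  (v8,v11,v6) [++-] → (-1.9353, -0.0885797, -0.402912)–(-1.9353, 1.40606, -0.402912)  len=1.4946
  (v6,v11,v9) [-+-] → (-1.9353, -0.0885797, -0.402912)–(-1.9353, -1.40606, -0.402912)  len=1.3175
  (v9,v12,v10) [-++] → (-1.9353, -1.99974, 0)–(-1.9353, -1.40606, 0.402912)  len=0.7175
  (v11,v14,v9) [++-] → (-1.9353, -1.83099, -0.114536)–(-1.9353, -1.40606, -0.402912)  len=0.5135
  (v9,v14,v12) [-++] → (-1.9353, -1.83099, -0.114536)–(-1.9353, -1.99974, 0)  len=0.2039

Chained into 1 loop(s):
  loop 1: 10 segments, perimeter = 8.4942
Total perimeter = 8.494

loops=1 perimeter=8.494


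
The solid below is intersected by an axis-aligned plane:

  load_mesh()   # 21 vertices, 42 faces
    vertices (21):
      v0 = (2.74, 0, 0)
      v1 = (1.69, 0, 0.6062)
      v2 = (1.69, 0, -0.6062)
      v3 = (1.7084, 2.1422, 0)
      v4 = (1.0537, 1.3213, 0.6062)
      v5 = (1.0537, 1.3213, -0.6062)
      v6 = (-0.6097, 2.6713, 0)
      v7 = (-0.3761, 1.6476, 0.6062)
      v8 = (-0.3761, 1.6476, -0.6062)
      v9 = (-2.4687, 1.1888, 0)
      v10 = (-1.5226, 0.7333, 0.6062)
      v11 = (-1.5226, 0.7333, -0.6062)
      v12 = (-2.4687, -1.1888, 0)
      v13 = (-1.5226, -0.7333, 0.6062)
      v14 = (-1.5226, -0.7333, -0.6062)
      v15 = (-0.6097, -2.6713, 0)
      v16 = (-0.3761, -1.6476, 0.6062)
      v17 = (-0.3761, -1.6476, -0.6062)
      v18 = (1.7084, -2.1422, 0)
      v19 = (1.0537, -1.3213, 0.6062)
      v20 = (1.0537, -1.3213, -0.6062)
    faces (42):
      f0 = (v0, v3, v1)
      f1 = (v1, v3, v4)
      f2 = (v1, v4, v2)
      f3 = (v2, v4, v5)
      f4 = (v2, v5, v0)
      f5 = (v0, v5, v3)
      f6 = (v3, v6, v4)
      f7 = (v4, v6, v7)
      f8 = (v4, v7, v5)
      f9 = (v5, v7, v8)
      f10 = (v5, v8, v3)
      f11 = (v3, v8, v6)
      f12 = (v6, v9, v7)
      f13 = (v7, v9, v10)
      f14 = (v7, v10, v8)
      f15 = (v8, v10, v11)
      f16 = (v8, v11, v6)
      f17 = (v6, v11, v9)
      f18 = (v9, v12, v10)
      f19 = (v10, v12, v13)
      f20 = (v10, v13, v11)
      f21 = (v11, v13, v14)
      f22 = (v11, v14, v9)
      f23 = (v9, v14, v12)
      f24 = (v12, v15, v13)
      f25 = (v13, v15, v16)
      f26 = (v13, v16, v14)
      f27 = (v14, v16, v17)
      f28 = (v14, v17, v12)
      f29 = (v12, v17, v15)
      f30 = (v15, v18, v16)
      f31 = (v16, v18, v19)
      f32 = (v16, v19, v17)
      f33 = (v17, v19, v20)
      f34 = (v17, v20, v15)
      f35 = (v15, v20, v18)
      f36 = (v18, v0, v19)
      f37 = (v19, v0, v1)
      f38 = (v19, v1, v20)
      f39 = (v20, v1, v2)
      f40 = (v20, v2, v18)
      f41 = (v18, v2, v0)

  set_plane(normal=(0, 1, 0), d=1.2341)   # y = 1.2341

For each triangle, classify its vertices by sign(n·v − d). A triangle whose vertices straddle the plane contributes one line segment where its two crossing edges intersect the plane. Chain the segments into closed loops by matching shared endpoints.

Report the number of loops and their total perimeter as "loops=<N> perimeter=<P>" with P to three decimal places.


loops=2 perimeter=8.117

Straddling triangles (12 of 42):
  (v0,v3,v1) [-+-] → (2.14571, 1.2341, 0)–(1.7006, 1.2341, 0.256974)  len=0.5140
  (v1,v3,v4) [-++] → (1.7006, 1.2341, 0.256974)–(1.09569, 1.2341, 0.6062)  len=0.6985
  (v1,v4,v2) [-+-] → (1.09569, 1.2341, 0.6062)–(1.09569, 1.2341, 0.526187)  len=0.0800
  (v2,v4,v5) [-++] → (1.09569, 1.2341, 0.526187)–(1.09569, 1.2341, -0.6062)  len=1.1324
  (v2,v5,v0) [-+-] → (1.09569, 1.2341, -0.6062)–(1.16499, 1.2341, -0.566193)  len=0.0800
  (v0,v5,v3) [-++] → (1.16499, 1.2341, -0.566193)–(2.14571, 1.2341, 0)  len=1.1324
  (v6,v9,v7) [+-+] → (-2.4119, 1.2341, 0)–(-2.26209, 1.2341, 0.0598537)  len=0.1613
  (v7,v9,v10) [+--] → (-2.26209, 1.2341, 0.0598537)–(-0.894614, 1.2341, 0.6062)  len=1.4726
  (v7,v10,v8) [+-+] → (-0.894614, 1.2341, 0.6062)–(-0.894614, 1.2341, -0.0578817)  len=0.6641
  (v8,v10,v11) [+--] → (-0.894614, 1.2341, -0.0578817)–(-0.894614, 1.2341, -0.6062)  len=0.5483
  (v8,v11,v6) [+-+] → (-0.894614, 1.2341, -0.6062)–(-1.2867, 1.2341, -0.449551)  len=0.4222
  (v6,v11,v9) [+--] → (-1.2867, 1.2341, -0.449551)–(-2.4119, 1.2341, 0)  len=1.2117

Chained into 2 loop(s):
  loop 1: 6 segments, perimeter = 3.6373
  loop 2: 6 segments, perimeter = 4.4802
Total perimeter = 8.117


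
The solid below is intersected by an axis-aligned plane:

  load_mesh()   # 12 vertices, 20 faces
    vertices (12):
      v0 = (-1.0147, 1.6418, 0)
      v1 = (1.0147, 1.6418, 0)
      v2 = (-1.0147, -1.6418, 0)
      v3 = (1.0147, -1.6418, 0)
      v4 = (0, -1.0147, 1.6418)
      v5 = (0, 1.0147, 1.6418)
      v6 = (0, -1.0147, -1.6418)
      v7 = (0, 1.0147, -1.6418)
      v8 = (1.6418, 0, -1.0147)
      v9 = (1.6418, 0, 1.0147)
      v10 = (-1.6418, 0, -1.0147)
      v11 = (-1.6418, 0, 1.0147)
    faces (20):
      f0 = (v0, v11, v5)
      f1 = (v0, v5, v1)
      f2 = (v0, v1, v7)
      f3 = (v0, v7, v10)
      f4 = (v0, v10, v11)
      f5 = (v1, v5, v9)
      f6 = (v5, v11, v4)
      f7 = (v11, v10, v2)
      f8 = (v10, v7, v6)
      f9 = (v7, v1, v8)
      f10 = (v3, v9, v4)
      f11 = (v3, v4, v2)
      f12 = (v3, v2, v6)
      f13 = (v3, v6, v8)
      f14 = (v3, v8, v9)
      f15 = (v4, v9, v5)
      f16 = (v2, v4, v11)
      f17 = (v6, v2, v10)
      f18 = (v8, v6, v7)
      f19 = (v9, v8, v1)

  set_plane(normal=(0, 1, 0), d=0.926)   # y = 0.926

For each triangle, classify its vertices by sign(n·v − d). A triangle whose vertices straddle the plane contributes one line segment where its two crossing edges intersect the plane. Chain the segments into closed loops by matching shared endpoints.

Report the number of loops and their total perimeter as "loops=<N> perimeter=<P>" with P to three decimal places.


loops=1 perimeter=8.859

Straddling triangles (10 of 20):
  (v0,v11,v5) [+-+] → (-1.28811, 0.926, 0.442394)–(-0.143518, 0.926, 1.58698)  len=1.6187
  (v0,v7,v10) [++-] → (-0.143518, 0.926, -1.58698)–(-1.28811, 0.926, -0.442394)  len=1.6187
  (v0,v10,v11) [+--] → (-1.28811, 0.926, -0.442394)–(-1.28811, 0.926, 0.442394)  len=0.8848
  (v1,v5,v9) [++-] → (0.143518, 0.926, 1.58698)–(1.28811, 0.926, 0.442394)  len=1.6187
  (v5,v11,v4) [+--] → (-0.143518, 0.926, 1.58698)–(0, 0.926, 1.6418)  len=0.1536
  (v10,v7,v6) [-+-] → (-0.143518, 0.926, -1.58698)–(0, 0.926, -1.6418)  len=0.1536
  (v7,v1,v8) [++-] → (1.28811, 0.926, -0.442394)–(0.143518, 0.926, -1.58698)  len=1.6187
  (v4,v9,v5) [--+] → (0.143518, 0.926, 1.58698)–(0, 0.926, 1.6418)  len=0.1536
  (v8,v6,v7) [--+] → (0, 0.926, -1.6418)–(0.143518, 0.926, -1.58698)  len=0.1536
  (v9,v8,v1) [--+] → (1.28811, 0.926, -0.442394)–(1.28811, 0.926, 0.442394)  len=0.8848

Chained into 1 loop(s):
  loop 1: 10 segments, perimeter = 8.8589
Total perimeter = 8.859


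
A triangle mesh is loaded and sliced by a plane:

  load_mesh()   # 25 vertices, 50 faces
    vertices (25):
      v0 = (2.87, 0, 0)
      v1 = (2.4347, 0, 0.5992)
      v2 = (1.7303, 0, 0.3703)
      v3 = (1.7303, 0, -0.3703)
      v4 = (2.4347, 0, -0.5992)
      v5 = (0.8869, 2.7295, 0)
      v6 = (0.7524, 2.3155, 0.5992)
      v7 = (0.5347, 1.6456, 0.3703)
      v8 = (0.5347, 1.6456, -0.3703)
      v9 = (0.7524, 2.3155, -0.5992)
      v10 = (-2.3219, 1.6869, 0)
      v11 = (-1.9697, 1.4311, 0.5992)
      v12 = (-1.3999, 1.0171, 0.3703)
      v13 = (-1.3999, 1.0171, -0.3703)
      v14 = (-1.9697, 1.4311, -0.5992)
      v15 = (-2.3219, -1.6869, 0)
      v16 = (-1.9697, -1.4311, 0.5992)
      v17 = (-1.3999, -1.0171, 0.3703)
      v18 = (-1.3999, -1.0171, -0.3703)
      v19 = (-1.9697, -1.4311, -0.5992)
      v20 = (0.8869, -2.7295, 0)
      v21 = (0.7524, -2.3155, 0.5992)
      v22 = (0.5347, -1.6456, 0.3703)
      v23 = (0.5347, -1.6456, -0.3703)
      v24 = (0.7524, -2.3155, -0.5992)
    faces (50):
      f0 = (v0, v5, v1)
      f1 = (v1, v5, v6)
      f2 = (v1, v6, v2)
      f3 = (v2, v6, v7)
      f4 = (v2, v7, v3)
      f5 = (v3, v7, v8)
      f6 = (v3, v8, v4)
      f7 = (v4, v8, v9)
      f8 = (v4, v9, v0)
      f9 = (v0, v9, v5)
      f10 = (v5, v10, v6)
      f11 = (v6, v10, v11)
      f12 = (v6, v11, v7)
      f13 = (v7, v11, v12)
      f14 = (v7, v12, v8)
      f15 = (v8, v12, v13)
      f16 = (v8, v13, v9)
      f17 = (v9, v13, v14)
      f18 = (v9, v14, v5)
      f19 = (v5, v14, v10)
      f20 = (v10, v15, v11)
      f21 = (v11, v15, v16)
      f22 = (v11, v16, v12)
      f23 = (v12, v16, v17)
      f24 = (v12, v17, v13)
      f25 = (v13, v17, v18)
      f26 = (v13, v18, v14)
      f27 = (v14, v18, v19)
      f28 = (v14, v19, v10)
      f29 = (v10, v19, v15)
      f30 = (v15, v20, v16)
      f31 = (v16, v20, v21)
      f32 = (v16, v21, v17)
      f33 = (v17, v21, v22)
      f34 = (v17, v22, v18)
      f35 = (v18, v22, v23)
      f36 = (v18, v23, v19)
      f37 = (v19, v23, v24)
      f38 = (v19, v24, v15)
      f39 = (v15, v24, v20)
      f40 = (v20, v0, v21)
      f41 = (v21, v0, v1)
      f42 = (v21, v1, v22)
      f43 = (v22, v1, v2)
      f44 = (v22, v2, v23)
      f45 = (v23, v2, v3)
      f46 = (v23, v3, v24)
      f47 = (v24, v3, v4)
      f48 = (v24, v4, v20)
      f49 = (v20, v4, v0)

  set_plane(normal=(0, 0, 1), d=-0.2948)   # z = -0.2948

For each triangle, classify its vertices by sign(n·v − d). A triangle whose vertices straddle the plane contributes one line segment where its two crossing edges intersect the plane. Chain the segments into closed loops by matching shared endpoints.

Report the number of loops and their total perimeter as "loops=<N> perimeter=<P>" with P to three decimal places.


loops=2 perimeter=25.781

Straddling triangles (20 of 50):
  (v2,v7,v3) [++-] → (1.60842, 0.16776, -0.2948)–(1.7303, 0, -0.2948)  len=0.2074
  (v3,v7,v8) [-+-] → (1.60842, 0.16776, -0.2948)–(0.5347, 1.6456, -0.2948)  len=1.8267
  (v4,v9,v0) [--+] → (1.82816, 1.1392, -0.2948)–(2.65584, 0, -0.2948)  len=1.4081
  (v0,v9,v5) [+-+] → (1.82816, 1.1392, -0.2948)–(0.820727, 2.52582, -0.2948)  len=1.7140
  (v7,v12,v8) [++-] → (0.337478, 1.58153, -0.2948)–(0.5347, 1.6456, -0.2948)  len=0.2074
  (v8,v12,v13) [-+-] → (0.337478, 1.58153, -0.2948)–(-1.3999, 1.0171, -0.2948)  len=1.8268
  (v9,v14,v5) [--+] → (-0.518517, 2.0907, -0.2948)–(0.820727, 2.52582, -0.2948)  len=1.4082
  (v5,v14,v10) [+-+] → (-0.518517, 2.0907, -0.2948)–(-2.14862, 1.56105, -0.2948)  len=1.7140
  (v12,v17,v13) [++-] → (-1.3999, 0.809725, -0.2948)–(-1.3999, 1.0171, -0.2948)  len=0.2074
  (v13,v17,v18) [-+-] → (-1.3999, 0.809725, -0.2948)–(-1.3999, -1.0171, -0.2948)  len=1.8268
  (v14,v19,v10) [--+] → (-2.14862, 0.152877, -0.2948)–(-2.14862, 1.56105, -0.2948)  len=1.4082
  (v10,v19,v15) [+-+] → (-2.14862, 0.152877, -0.2948)–(-2.14862, -1.56105, -0.2948)  len=1.7139
  (v17,v22,v18) [++-] → (-1.20268, -1.08117, -0.2948)–(-1.3999, -1.0171, -0.2948)  len=0.2074
  (v18,v22,v23) [-+-] → (-1.20268, -1.08117, -0.2948)–(0.5347, -1.6456, -0.2948)  len=1.8268
  (v19,v24,v15) [--+] → (-0.809377, -1.99616, -0.2948)–(-2.14862, -1.56105, -0.2948)  len=1.4082
  (v15,v24,v20) [+-+] → (-0.809377, -1.99616, -0.2948)–(0.820727, -2.52582, -0.2948)  len=1.7140
  (v22,v2,v23) [++-] → (0.656585, -1.47784, -0.2948)–(0.5347, -1.6456, -0.2948)  len=0.2074
  (v23,v2,v3) [-+-] → (0.656585, -1.47784, -0.2948)–(1.7303, 0, -0.2948)  len=1.8267
  (v24,v4,v20) [--+] → (1.6484, -1.38662, -0.2948)–(0.820727, -2.52582, -0.2948)  len=1.4081
  (v20,v4,v0) [+-+] → (1.6484, -1.38662, -0.2948)–(2.65584, 0, -0.2948)  len=1.7140

Chained into 2 loop(s):
  loop 1: 10 segments, perimeter = 10.1706
  loop 2: 10 segments, perimeter = 15.6106
Total perimeter = 25.781


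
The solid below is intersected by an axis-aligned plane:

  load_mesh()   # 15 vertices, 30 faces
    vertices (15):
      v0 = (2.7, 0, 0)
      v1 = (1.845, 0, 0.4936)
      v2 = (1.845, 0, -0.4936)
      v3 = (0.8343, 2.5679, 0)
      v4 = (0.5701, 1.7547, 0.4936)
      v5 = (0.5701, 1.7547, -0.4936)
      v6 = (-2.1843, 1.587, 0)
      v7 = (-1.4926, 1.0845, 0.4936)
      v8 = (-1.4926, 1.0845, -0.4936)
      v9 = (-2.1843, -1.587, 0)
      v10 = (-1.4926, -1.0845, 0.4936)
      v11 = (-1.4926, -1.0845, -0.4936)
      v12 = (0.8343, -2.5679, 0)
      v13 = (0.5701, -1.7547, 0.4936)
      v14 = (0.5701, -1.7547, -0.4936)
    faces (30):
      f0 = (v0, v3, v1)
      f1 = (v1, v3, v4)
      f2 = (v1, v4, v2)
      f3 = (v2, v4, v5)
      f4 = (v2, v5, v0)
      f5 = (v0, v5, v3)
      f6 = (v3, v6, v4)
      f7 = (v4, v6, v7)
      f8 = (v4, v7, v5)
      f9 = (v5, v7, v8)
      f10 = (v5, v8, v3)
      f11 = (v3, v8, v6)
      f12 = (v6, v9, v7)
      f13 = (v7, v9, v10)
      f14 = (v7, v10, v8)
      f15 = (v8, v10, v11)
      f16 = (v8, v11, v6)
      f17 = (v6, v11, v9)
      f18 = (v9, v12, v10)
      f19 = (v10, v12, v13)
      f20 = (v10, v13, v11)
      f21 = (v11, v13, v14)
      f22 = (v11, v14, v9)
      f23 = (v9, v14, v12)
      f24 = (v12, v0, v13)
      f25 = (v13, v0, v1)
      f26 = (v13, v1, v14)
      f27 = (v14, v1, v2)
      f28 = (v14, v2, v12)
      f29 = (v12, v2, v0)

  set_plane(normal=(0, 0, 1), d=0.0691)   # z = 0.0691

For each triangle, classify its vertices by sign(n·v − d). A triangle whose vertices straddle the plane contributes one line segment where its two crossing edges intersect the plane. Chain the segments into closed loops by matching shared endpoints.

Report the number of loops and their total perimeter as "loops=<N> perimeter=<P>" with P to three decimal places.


loops=2 perimeter=26.011

Straddling triangles (20 of 30):
  (v0,v3,v1) [--+] → (0.97579, 2.20841, 0.0691)–(2.58031, 0, 0.0691)  len=2.7298
  (v1,v3,v4) [+-+] → (0.97579, 2.20841, 0.0691)–(0.797314, 2.45406, 0.0691)  len=0.3036
  (v1,v4,v2) [++-] → (1.11831, 1.00017, 0.0691)–(1.845, 0, 0.0691)  len=1.2363
  (v2,v4,v5) [-+-] → (1.11831, 1.00017, 0.0691)–(0.5701, 1.7547, 0.0691)  len=0.9327
  (v3,v6,v4) [--+] → (-1.79871, 1.61048, 0.0691)–(0.797314, 2.45406, 0.0691)  len=2.7296
  (v4,v6,v7) [+-+] → (-1.79871, 1.61048, 0.0691)–(-2.08747, 1.51665, 0.0691)  len=0.3036
  (v4,v7,v5) [++-] → (-0.605631, 1.37269, 0.0691)–(0.5701, 1.7547, 0.0691)  len=1.2362
  (v5,v7,v8) [-+-] → (-0.605631, 1.37269, 0.0691)–(-1.4926, 1.0845, 0.0691)  len=0.9326
  (v6,v9,v7) [--+] → (-2.08747, -1.21301, 0.0691)–(-2.08747, 1.51665, 0.0691)  len=2.7297
  (v7,v9,v10) [+-+] → (-2.08747, -1.21301, 0.0691)–(-2.08747, -1.51665, 0.0691)  len=0.3036
  (v7,v10,v8) [++-] → (-1.4926, -0.151821, 0.0691)–(-1.4926, 1.0845, 0.0691)  len=1.2363
  (v8,v10,v11) [-+-] → (-1.4926, -0.151821, 0.0691)–(-1.4926, -1.0845, 0.0691)  len=0.9327
  (v9,v12,v10) [--+] → (0.508553, -2.36024, 0.0691)–(-2.08747, -1.51665, 0.0691)  len=2.7296
  (v10,v12,v13) [+-+] → (0.508553, -2.36024, 0.0691)–(0.797314, -2.45406, 0.0691)  len=0.3036
  (v10,v13,v11) [++-] → (-0.316869, -1.46651, 0.0691)–(-1.4926, -1.0845, 0.0691)  len=1.2362
  (v11,v13,v14) [-+-] → (-0.316869, -1.46651, 0.0691)–(0.5701, -1.7547, 0.0691)  len=0.9326
  (v12,v0,v13) [--+] → (2.40183, -0.245644, 0.0691)–(0.797314, -2.45406, 0.0691)  len=2.7298
  (v13,v0,v1) [+-+] → (2.40183, -0.245644, 0.0691)–(2.58031, 0, 0.0691)  len=0.3036
  (v13,v1,v14) [++-] → (1.29679, -0.754528, 0.0691)–(0.5701, -1.7547, 0.0691)  len=1.2363
  (v14,v1,v2) [-+-] → (1.29679, -0.754528, 0.0691)–(1.845, 0, 0.0691)  len=0.9327

Chained into 2 loop(s):
  loop 1: 10 segments, perimeter = 15.1666
  loop 2: 10 segments, perimeter = 10.8446
Total perimeter = 26.011


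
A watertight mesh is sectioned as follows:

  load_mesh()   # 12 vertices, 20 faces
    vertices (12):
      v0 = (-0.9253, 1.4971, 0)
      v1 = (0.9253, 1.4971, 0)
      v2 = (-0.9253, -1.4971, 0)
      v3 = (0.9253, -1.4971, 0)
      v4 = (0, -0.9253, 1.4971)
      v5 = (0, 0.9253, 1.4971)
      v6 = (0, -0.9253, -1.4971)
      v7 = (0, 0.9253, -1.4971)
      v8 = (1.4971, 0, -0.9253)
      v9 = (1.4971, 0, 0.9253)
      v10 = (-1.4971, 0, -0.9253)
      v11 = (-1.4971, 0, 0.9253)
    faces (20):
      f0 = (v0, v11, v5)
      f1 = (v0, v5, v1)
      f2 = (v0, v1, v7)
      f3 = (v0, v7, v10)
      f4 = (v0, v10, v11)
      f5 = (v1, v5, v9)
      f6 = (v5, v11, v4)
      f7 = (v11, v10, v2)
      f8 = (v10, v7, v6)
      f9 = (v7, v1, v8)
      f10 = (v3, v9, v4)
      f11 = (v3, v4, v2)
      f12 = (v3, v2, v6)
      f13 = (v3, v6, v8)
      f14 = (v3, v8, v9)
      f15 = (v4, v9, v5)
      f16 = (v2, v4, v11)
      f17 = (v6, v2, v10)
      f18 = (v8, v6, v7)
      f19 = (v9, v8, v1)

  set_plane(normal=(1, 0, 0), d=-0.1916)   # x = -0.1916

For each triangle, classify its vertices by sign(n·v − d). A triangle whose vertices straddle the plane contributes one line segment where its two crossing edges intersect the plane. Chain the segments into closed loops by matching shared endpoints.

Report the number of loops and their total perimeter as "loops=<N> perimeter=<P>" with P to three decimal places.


Straddling triangles (10 of 20):
  (v0,v11,v5) [--+] → (-0.1916, 0.806879, 1.42392)–(-0.1916, 1.0437, 1.1871)  len=0.3349
  (v0,v5,v1) [-++] → (-0.1916, 1.0437, 1.1871)–(-0.1916, 1.4971, 0)  len=1.2707
  (v0,v1,v7) [-++] → (-0.1916, 1.4971, 0)–(-0.1916, 1.0437, -1.1871)  len=1.2707
  (v0,v7,v10) [-+-] → (-0.1916, 1.0437, -1.1871)–(-0.1916, 0.806879, -1.42392)  len=0.3349
  (v5,v11,v4) [+-+] → (-0.1916, 0.806879, 1.42392)–(-0.1916, -0.806879, 1.42392)  len=1.6138
  (v10,v7,v6) [-++] → (-0.1916, 0.806879, -1.42392)–(-0.1916, -0.806879, -1.42392)  len=1.6138
  (v3,v4,v2) [++-] → (-0.1916, -1.0437, 1.1871)–(-0.1916, -1.4971, 0)  len=1.2707
  (v3,v2,v6) [+-+] → (-0.1916, -1.4971, 0)–(-0.1916, -1.0437, -1.1871)  len=1.2707
  (v2,v4,v11) [-+-] → (-0.1916, -1.0437, 1.1871)–(-0.1916, -0.806879, 1.42392)  len=0.3349
  (v6,v2,v10) [+--] → (-0.1916, -1.0437, -1.1871)–(-0.1916, -0.806879, -1.42392)  len=0.3349

Chained into 1 loop(s):
  loop 1: 10 segments, perimeter = 9.6501
Total perimeter = 9.650

loops=1 perimeter=9.650


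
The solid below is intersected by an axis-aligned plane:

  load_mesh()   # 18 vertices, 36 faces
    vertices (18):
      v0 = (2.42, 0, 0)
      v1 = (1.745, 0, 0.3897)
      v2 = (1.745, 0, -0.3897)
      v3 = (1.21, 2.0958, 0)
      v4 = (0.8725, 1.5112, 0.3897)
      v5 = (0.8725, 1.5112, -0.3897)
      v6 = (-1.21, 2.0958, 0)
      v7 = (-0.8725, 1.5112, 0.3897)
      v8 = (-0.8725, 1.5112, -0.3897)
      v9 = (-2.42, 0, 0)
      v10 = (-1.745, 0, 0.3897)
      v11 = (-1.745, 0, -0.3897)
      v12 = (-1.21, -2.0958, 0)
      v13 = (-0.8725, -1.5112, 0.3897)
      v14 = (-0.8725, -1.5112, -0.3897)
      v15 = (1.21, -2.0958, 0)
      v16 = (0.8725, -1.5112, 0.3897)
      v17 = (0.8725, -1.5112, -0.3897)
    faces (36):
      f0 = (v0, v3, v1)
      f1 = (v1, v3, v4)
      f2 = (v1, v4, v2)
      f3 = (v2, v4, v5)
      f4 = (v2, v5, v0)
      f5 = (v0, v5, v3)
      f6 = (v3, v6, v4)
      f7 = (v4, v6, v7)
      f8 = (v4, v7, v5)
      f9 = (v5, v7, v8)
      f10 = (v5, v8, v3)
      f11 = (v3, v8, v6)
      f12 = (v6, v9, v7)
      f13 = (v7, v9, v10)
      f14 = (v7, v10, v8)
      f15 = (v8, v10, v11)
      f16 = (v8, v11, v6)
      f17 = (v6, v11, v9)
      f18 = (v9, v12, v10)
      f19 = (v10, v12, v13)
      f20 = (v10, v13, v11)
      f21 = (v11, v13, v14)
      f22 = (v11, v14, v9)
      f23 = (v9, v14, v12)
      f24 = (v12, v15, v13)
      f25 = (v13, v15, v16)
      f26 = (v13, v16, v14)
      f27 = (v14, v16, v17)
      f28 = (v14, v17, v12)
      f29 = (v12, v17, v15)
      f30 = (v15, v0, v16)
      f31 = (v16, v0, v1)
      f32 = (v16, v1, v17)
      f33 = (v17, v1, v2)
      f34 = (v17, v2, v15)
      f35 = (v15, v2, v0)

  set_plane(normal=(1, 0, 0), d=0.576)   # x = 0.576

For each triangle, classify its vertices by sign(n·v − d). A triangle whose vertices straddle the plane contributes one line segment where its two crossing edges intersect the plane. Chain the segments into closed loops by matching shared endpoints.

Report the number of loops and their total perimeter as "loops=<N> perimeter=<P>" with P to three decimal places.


Straddling triangles (12 of 36):
  (v3,v6,v4) [+-+] → (0.576, 2.0958, 0)–(0.576, 1.59443, 0.334216)  len=0.6026
  (v4,v6,v7) [+--] → (0.576, 1.59443, 0.334216)–(0.576, 1.5112, 0.3897)  len=0.1000
  (v4,v7,v5) [+-+] → (0.576, 1.5112, 0.3897)–(0.576, 1.5112, -0.257269)  len=0.6470
  (v5,v7,v8) [+--] → (0.576, 1.5112, -0.257269)–(0.576, 1.5112, -0.3897)  len=0.1324
  (v5,v8,v3) [+-+] → (0.576, 1.5112, -0.3897)–(0.576, 1.91782, -0.118641)  len=0.4887
  (v3,v8,v6) [+--] → (0.576, 1.91782, -0.118641)–(0.576, 2.0958, 0)  len=0.2139
  (v12,v15,v13) [-+-] → (0.576, -2.0958, 0)–(0.576, -1.91782, 0.118641)  len=0.2139
  (v13,v15,v16) [-++] → (0.576, -1.91782, 0.118641)–(0.576, -1.5112, 0.3897)  len=0.4887
  (v13,v16,v14) [-+-] → (0.576, -1.5112, 0.3897)–(0.576, -1.5112, 0.257269)  len=0.1324
  (v14,v16,v17) [-++] → (0.576, -1.5112, 0.257269)–(0.576, -1.5112, -0.3897)  len=0.6470
  (v14,v17,v12) [-+-] → (0.576, -1.5112, -0.3897)–(0.576, -1.59443, -0.334216)  len=0.1000
  (v12,v17,v15) [-++] → (0.576, -1.59443, -0.334216)–(0.576, -2.0958, 0)  len=0.6026

Chained into 2 loop(s):
  loop 1: 6 segments, perimeter = 2.1846
  loop 2: 6 segments, perimeter = 2.1846
Total perimeter = 4.369

loops=2 perimeter=4.369


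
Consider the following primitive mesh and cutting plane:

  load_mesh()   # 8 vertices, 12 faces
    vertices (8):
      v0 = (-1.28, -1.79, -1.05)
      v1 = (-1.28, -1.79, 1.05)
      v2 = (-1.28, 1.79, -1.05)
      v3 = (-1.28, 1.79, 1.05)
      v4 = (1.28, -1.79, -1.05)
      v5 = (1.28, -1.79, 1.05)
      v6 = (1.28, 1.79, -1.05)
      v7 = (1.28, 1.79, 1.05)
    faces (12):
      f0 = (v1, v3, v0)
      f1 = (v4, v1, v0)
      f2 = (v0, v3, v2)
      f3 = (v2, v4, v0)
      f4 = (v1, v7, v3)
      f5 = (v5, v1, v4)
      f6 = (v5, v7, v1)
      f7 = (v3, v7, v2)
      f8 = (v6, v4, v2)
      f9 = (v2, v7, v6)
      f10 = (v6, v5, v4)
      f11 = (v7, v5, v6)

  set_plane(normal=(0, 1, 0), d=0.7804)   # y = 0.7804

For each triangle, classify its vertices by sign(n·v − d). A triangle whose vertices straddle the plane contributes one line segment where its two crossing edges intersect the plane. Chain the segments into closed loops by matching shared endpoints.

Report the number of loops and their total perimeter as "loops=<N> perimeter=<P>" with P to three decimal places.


loops=1 perimeter=9.320

Straddling triangles (8 of 12):
  (v1,v3,v0) [-+-] → (-1.28, 0.7804, 1.05)–(-1.28, 0.7804, 0.457777)  len=0.5922
  (v0,v3,v2) [-++] → (-1.28, 0.7804, 0.457777)–(-1.28, 0.7804, -1.05)  len=1.5078
  (v2,v4,v0) [+--] → (-0.558051, 0.7804, -1.05)–(-1.28, 0.7804, -1.05)  len=0.7219
  (v1,v7,v3) [-++] → (0.558051, 0.7804, 1.05)–(-1.28, 0.7804, 1.05)  len=1.8381
  (v5,v7,v1) [-+-] → (1.28, 0.7804, 1.05)–(0.558051, 0.7804, 1.05)  len=0.7219
  (v6,v4,v2) [+-+] → (1.28, 0.7804, -1.05)–(-0.558051, 0.7804, -1.05)  len=1.8381
  (v6,v5,v4) [+--] → (1.28, 0.7804, -0.457777)–(1.28, 0.7804, -1.05)  len=0.5922
  (v7,v5,v6) [+-+] → (1.28, 0.7804, 1.05)–(1.28, 0.7804, -0.457777)  len=1.5078

Chained into 1 loop(s):
  loop 1: 8 segments, perimeter = 9.3200
Total perimeter = 9.320


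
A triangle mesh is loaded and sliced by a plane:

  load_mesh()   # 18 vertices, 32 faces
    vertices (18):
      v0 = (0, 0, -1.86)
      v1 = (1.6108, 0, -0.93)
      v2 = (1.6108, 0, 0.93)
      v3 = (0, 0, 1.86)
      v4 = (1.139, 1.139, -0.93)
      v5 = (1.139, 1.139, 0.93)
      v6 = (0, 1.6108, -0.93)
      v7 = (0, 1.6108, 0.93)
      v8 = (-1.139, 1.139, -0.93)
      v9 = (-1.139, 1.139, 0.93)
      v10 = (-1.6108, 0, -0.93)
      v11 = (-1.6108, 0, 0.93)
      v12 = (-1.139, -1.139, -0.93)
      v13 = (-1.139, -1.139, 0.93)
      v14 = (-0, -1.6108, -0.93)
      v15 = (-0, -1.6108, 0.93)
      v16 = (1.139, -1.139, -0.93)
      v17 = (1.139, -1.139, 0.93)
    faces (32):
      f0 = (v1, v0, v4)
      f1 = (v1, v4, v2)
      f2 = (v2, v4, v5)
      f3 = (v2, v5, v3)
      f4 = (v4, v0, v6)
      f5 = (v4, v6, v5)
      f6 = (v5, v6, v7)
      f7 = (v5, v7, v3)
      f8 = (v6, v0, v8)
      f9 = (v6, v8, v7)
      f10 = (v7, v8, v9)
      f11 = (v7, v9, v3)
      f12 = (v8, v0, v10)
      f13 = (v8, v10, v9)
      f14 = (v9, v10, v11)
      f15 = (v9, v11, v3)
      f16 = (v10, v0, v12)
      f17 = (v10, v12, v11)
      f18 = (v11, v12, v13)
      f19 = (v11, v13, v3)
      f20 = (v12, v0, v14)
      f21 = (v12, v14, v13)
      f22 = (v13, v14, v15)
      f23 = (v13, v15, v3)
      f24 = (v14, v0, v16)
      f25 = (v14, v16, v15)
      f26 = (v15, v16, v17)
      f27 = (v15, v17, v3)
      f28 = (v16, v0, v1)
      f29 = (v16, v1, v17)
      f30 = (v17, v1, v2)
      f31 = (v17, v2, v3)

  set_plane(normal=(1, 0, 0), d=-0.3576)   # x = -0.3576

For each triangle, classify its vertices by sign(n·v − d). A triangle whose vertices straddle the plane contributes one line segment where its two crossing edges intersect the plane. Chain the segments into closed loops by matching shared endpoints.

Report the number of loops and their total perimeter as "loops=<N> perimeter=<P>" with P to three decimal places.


Straddling triangles (12 of 32):
  (v6,v0,v8) [++-] → (-0.3576, 0.3576, -1.56802)–(-0.3576, 1.46267, -0.93)  len=1.2760
  (v6,v8,v7) [+-+] → (-0.3576, 1.46267, -0.93)–(-0.3576, 1.46267, 0.346035)  len=1.2760
  (v7,v8,v9) [+--] → (-0.3576, 1.46267, 0.346035)–(-0.3576, 1.46267, 0.93)  len=0.5840
  (v7,v9,v3) [+-+] → (-0.3576, 1.46267, 0.93)–(-0.3576, 0.3576, 1.56802)  len=1.2760
  (v8,v0,v10) [-+-] → (-0.3576, 0.3576, -1.56802)–(-0.3576, 0, -1.65354)  len=0.3677
  (v9,v11,v3) [--+] → (-0.3576, 0, 1.65354)–(-0.3576, 0.3576, 1.56802)  len=0.3677
  (v10,v0,v12) [-+-] → (-0.3576, 0, -1.65354)–(-0.3576, -0.3576, -1.56802)  len=0.3677
  (v11,v13,v3) [--+] → (-0.3576, -0.3576, 1.56802)–(-0.3576, 0, 1.65354)  len=0.3677
  (v12,v0,v14) [-++] → (-0.3576, -0.3576, -1.56802)–(-0.3576, -1.46267, -0.93)  len=1.2760
  (v12,v14,v13) [-+-] → (-0.3576, -1.46267, -0.93)–(-0.3576, -1.46267, -0.346035)  len=0.5840
  (v13,v14,v15) [-++] → (-0.3576, -1.46267, -0.346035)–(-0.3576, -1.46267, 0.93)  len=1.2760
  (v13,v15,v3) [-++] → (-0.3576, -1.46267, 0.93)–(-0.3576, -0.3576, 1.56802)  len=1.2760

Chained into 1 loop(s):
  loop 1: 12 segments, perimeter = 10.2949
Total perimeter = 10.295

loops=1 perimeter=10.295


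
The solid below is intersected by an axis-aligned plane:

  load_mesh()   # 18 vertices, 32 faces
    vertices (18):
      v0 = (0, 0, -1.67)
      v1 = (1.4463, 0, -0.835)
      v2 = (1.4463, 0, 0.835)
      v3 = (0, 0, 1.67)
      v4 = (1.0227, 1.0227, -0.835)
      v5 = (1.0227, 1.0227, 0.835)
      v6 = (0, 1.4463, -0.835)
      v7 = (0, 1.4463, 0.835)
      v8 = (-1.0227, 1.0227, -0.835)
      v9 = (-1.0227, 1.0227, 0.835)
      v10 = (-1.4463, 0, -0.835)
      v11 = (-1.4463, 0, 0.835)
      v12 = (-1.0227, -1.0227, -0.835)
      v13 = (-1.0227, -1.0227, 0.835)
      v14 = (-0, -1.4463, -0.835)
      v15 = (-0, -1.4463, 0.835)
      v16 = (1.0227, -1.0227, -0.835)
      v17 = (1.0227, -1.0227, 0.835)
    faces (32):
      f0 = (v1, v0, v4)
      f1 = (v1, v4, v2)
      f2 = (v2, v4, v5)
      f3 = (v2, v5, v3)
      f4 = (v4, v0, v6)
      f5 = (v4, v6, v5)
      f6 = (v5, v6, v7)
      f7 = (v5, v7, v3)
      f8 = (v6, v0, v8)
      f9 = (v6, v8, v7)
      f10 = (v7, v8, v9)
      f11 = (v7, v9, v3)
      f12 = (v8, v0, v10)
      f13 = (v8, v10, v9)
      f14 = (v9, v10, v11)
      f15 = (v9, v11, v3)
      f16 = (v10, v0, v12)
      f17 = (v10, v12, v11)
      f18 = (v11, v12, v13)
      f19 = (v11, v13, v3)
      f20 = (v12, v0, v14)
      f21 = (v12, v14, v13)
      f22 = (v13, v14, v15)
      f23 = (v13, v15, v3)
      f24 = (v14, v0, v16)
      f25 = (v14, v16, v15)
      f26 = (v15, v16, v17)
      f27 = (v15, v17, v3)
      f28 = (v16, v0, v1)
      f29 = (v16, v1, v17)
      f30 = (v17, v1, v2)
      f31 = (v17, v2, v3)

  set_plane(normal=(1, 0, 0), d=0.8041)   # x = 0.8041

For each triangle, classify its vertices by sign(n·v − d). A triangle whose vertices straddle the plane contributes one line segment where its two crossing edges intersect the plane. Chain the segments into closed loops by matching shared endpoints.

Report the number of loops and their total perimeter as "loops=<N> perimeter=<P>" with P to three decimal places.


Straddling triangles (12 of 32):
  (v1,v0,v4) [+-+] → (0.8041, 0, -1.20576)–(0.8041, 0.8041, -1.01348)  len=0.8268
  (v2,v5,v3) [++-] → (0.8041, 0.8041, 1.01348)–(0.8041, 0, 1.20576)  len=0.8268
  (v4,v0,v6) [+--] → (0.8041, 0.8041, -1.01348)–(0.8041, 1.11324, -0.835)  len=0.3570
  (v4,v6,v5) [+-+] → (0.8041, 1.11324, -0.835)–(0.8041, 1.11324, 0.478041)  len=1.3130
  (v5,v6,v7) [+--] → (0.8041, 1.11324, 0.478041)–(0.8041, 1.11324, 0.835)  len=0.3570
  (v5,v7,v3) [+--] → (0.8041, 1.11324, 0.835)–(0.8041, 0.8041, 1.01348)  len=0.3570
  (v14,v0,v16) [--+] → (0.8041, -0.8041, -1.01348)–(0.8041, -1.11324, -0.835)  len=0.3570
  (v14,v16,v15) [-+-] → (0.8041, -1.11324, -0.835)–(0.8041, -1.11324, -0.478041)  len=0.3570
  (v15,v16,v17) [-++] → (0.8041, -1.11324, -0.478041)–(0.8041, -1.11324, 0.835)  len=1.3130
  (v15,v17,v3) [-+-] → (0.8041, -1.11324, 0.835)–(0.8041, -0.8041, 1.01348)  len=0.3570
  (v16,v0,v1) [+-+] → (0.8041, -0.8041, -1.01348)–(0.8041, 0, -1.20576)  len=0.8268
  (v17,v2,v3) [++-] → (0.8041, 0, 1.20576)–(0.8041, -0.8041, 1.01348)  len=0.8268

Chained into 1 loop(s):
  loop 1: 12 segments, perimeter = 8.0749
Total perimeter = 8.075

loops=1 perimeter=8.075


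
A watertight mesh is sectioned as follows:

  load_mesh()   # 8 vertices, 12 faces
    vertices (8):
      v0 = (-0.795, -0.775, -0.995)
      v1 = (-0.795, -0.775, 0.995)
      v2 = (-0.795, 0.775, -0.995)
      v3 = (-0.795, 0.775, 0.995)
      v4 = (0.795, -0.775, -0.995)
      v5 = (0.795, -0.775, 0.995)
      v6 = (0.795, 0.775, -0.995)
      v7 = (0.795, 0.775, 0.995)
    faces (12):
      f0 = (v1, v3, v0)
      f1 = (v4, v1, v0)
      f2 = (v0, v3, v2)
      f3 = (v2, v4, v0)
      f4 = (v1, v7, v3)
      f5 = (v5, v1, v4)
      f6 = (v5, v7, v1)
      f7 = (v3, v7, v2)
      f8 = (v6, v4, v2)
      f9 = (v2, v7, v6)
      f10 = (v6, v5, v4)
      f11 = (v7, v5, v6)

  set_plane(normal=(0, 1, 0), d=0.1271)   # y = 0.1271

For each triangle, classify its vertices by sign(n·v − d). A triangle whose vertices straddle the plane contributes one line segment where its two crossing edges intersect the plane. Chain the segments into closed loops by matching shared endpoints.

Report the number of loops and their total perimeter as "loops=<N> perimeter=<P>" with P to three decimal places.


Straddling triangles (8 of 12):
  (v1,v3,v0) [-+-] → (-0.795, 0.1271, 0.995)–(-0.795, 0.1271, 0.16318)  len=0.8318
  (v0,v3,v2) [-++] → (-0.795, 0.1271, 0.16318)–(-0.795, 0.1271, -0.995)  len=1.1582
  (v2,v4,v0) [+--] → (-0.13038, 0.1271, -0.995)–(-0.795, 0.1271, -0.995)  len=0.6646
  (v1,v7,v3) [-++] → (0.13038, 0.1271, 0.995)–(-0.795, 0.1271, 0.995)  len=0.9254
  (v5,v7,v1) [-+-] → (0.795, 0.1271, 0.995)–(0.13038, 0.1271, 0.995)  len=0.6646
  (v6,v4,v2) [+-+] → (0.795, 0.1271, -0.995)–(-0.13038, 0.1271, -0.995)  len=0.9254
  (v6,v5,v4) [+--] → (0.795, 0.1271, -0.16318)–(0.795, 0.1271, -0.995)  len=0.8318
  (v7,v5,v6) [+-+] → (0.795, 0.1271, 0.995)–(0.795, 0.1271, -0.16318)  len=1.1582

Chained into 1 loop(s):
  loop 1: 8 segments, perimeter = 7.1600
Total perimeter = 7.160

loops=1 perimeter=7.160


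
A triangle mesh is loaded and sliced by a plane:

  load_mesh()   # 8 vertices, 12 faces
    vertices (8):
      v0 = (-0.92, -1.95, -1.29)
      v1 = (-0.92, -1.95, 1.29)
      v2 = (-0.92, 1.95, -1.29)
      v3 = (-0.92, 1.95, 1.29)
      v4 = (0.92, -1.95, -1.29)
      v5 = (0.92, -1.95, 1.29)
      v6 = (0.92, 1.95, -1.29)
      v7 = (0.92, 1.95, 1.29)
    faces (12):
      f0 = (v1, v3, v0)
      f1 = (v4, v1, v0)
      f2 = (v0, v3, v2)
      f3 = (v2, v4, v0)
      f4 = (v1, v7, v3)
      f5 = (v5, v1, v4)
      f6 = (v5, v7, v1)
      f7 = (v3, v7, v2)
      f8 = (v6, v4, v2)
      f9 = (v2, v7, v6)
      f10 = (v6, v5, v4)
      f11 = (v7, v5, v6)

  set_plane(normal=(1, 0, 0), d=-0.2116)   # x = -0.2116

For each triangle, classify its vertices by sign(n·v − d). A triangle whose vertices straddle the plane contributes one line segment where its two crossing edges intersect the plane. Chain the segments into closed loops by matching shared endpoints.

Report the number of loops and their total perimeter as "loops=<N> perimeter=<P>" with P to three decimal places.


Straddling triangles (8 of 12):
  (v4,v1,v0) [+--] → (-0.2116, -1.95, 0.2967)–(-0.2116, -1.95, -1.29)  len=1.5867
  (v2,v4,v0) [-+-] → (-0.2116, 0.4485, -1.29)–(-0.2116, -1.95, -1.29)  len=2.3985
  (v1,v7,v3) [-+-] → (-0.2116, -0.4485, 1.29)–(-0.2116, 1.95, 1.29)  len=2.3985
  (v5,v1,v4) [+-+] → (-0.2116, -1.95, 1.29)–(-0.2116, -1.95, 0.2967)  len=0.9933
  (v5,v7,v1) [++-] → (-0.2116, -0.4485, 1.29)–(-0.2116, -1.95, 1.29)  len=1.5015
  (v3,v7,v2) [-+-] → (-0.2116, 1.95, 1.29)–(-0.2116, 1.95, -0.2967)  len=1.5867
  (v6,v4,v2) [++-] → (-0.2116, 0.4485, -1.29)–(-0.2116, 1.95, -1.29)  len=1.5015
  (v2,v7,v6) [-++] → (-0.2116, 1.95, -0.2967)–(-0.2116, 1.95, -1.29)  len=0.9933

Chained into 1 loop(s):
  loop 1: 8 segments, perimeter = 12.9600
Total perimeter = 12.960

loops=1 perimeter=12.960


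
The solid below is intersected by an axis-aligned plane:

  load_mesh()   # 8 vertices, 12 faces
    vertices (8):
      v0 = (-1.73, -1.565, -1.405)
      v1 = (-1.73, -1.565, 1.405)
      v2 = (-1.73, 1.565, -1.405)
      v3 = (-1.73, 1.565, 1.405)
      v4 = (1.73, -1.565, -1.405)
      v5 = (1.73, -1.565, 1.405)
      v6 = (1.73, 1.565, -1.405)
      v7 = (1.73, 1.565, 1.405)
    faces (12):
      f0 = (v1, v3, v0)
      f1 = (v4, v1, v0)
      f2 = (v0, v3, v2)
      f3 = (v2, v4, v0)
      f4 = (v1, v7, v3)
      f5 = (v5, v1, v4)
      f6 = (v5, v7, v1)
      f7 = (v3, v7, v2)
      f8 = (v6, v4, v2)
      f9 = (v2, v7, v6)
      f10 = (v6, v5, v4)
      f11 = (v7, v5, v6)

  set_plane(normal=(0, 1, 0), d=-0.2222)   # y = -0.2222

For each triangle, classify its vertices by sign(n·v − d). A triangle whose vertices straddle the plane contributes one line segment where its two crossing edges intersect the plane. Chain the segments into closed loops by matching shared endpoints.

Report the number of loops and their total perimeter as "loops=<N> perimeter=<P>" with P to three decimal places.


loops=1 perimeter=12.540

Straddling triangles (8 of 12):
  (v1,v3,v0) [-+-] → (-1.73, -0.2222, 1.405)–(-1.73, -0.2222, -0.199483)  len=1.6045
  (v0,v3,v2) [-++] → (-1.73, -0.2222, -0.199483)–(-1.73, -0.2222, -1.405)  len=1.2055
  (v2,v4,v0) [+--] → (0.245627, -0.2222, -1.405)–(-1.73, -0.2222, -1.405)  len=1.9756
  (v1,v7,v3) [-++] → (-0.245627, -0.2222, 1.405)–(-1.73, -0.2222, 1.405)  len=1.4844
  (v5,v7,v1) [-+-] → (1.73, -0.2222, 1.405)–(-0.245627, -0.2222, 1.405)  len=1.9756
  (v6,v4,v2) [+-+] → (1.73, -0.2222, -1.405)–(0.245627, -0.2222, -1.405)  len=1.4844
  (v6,v5,v4) [+--] → (1.73, -0.2222, 0.199483)–(1.73, -0.2222, -1.405)  len=1.6045
  (v7,v5,v6) [+-+] → (1.73, -0.2222, 1.405)–(1.73, -0.2222, 0.199483)  len=1.2055

Chained into 1 loop(s):
  loop 1: 8 segments, perimeter = 12.5400
Total perimeter = 12.540


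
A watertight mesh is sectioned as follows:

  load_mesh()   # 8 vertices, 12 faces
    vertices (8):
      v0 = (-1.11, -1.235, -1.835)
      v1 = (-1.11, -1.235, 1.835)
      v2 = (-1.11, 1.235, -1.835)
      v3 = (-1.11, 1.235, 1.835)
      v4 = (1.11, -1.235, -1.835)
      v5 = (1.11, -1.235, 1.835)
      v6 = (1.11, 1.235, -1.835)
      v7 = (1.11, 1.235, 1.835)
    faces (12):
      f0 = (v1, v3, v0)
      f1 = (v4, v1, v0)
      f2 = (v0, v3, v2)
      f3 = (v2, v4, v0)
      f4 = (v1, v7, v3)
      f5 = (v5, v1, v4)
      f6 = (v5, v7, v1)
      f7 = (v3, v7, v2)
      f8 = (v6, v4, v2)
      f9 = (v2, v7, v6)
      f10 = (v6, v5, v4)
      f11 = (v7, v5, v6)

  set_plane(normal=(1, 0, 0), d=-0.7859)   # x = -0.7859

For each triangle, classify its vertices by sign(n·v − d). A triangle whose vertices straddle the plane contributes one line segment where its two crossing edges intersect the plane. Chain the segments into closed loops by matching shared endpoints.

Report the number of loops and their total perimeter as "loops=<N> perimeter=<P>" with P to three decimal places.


loops=1 perimeter=12.280

Straddling triangles (8 of 12):
  (v4,v1,v0) [+--] → (-0.7859, -1.235, 1.29921)–(-0.7859, -1.235, -1.835)  len=3.1342
  (v2,v4,v0) [-+-] → (-0.7859, 0.874402, -1.835)–(-0.7859, -1.235, -1.835)  len=2.1094
  (v1,v7,v3) [-+-] → (-0.7859, -0.874402, 1.835)–(-0.7859, 1.235, 1.835)  len=2.1094
  (v5,v1,v4) [+-+] → (-0.7859, -1.235, 1.835)–(-0.7859, -1.235, 1.29921)  len=0.5358
  (v5,v7,v1) [++-] → (-0.7859, -0.874402, 1.835)–(-0.7859, -1.235, 1.835)  len=0.3606
  (v3,v7,v2) [-+-] → (-0.7859, 1.235, 1.835)–(-0.7859, 1.235, -1.29921)  len=3.1342
  (v6,v4,v2) [++-] → (-0.7859, 0.874402, -1.835)–(-0.7859, 1.235, -1.835)  len=0.3606
  (v2,v7,v6) [-++] → (-0.7859, 1.235, -1.29921)–(-0.7859, 1.235, -1.835)  len=0.5358

Chained into 1 loop(s):
  loop 1: 8 segments, perimeter = 12.2800
Total perimeter = 12.280


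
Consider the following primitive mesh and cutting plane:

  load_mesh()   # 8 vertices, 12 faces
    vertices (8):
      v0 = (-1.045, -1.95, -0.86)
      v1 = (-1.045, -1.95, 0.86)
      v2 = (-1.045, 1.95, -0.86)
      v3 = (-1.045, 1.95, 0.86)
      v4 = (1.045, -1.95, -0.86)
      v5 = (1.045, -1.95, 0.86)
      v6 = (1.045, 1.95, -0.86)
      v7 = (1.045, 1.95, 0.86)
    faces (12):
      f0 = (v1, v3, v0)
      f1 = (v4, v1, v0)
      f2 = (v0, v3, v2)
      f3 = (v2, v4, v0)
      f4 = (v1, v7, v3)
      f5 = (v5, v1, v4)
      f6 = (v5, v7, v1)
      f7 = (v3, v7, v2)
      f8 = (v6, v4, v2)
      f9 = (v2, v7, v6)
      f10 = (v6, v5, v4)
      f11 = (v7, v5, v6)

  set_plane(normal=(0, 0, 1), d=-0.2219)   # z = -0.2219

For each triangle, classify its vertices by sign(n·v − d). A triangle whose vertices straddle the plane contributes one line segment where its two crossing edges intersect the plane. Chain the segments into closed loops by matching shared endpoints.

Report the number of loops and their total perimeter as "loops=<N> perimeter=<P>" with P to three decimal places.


Straddling triangles (8 of 12):
  (v1,v3,v0) [++-] → (-1.045, -0.503145, -0.2219)–(-1.045, -1.95, -0.2219)  len=1.4469
  (v4,v1,v0) [-+-] → (0.269634, -1.95, -0.2219)–(-1.045, -1.95, -0.2219)  len=1.3146
  (v0,v3,v2) [-+-] → (-1.045, -0.503145, -0.2219)–(-1.045, 1.95, -0.2219)  len=2.4531
  (v5,v1,v4) [++-] → (0.269634, -1.95, -0.2219)–(1.045, -1.95, -0.2219)  len=0.7754
  (v3,v7,v2) [++-] → (-0.269634, 1.95, -0.2219)–(-1.045, 1.95, -0.2219)  len=0.7754
  (v2,v7,v6) [-+-] → (-0.269634, 1.95, -0.2219)–(1.045, 1.95, -0.2219)  len=1.3146
  (v6,v5,v4) [-+-] → (1.045, 0.503145, -0.2219)–(1.045, -1.95, -0.2219)  len=2.4531
  (v7,v5,v6) [++-] → (1.045, 0.503145, -0.2219)–(1.045, 1.95, -0.2219)  len=1.4469

Chained into 1 loop(s):
  loop 1: 8 segments, perimeter = 11.9800
Total perimeter = 11.980

loops=1 perimeter=11.980
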